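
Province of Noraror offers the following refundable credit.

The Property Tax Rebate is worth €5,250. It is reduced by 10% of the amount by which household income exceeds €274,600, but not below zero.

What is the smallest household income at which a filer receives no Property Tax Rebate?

The credit falls by 10% of each euro above €274,600, so it reaches zero when the excess is €5,250 / 10% = €52,500: income = €274,600 + €52,500 = €327,100.

€327,100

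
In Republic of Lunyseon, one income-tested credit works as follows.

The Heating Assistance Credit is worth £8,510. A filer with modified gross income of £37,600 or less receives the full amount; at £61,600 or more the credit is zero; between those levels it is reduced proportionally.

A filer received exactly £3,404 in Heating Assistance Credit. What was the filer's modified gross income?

£52,000

£3,404 is 3,404/8,510 of the full £8,510, so 5,106/8,510 of the £24,000 range has been used: income = £37,600 + £24,000 × 5,106/8,510 = £52,000.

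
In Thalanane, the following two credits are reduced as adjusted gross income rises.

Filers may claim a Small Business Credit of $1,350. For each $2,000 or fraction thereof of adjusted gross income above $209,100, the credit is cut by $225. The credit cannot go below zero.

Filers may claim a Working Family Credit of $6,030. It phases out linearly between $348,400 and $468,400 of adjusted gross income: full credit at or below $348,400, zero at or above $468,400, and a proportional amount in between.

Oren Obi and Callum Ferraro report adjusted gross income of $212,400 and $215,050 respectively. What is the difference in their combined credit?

Oren ($212,400): Small Business Credit: income exceeds $209,100 by $3,300, which is 2 full-or-partial $2,000 increments; reduction = 2 × $225 = $450, leaving $900. Working Family Credit: $212,400 is at or below the $348,400 threshold, so the full $6,030 applies. total $900 + $6,030 = $6,930
Callum ($215,050): Small Business Credit: income exceeds $209,100 by $5,950, which is 3 full-or-partial $2,000 increments; reduction = 3 × $225 = $675, leaving $675. Working Family Credit: $215,050 is at or below the $348,400 threshold, so the full $6,030 applies. total $675 + $6,030 = $6,705
Difference: |$6,930 − $6,705| = $225.

$225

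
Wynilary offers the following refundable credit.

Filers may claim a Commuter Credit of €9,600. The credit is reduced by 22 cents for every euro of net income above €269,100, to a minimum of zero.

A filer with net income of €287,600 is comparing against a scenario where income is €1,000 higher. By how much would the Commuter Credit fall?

€220

At €287,600 — 22% of the €18,500 excess over €269,100 is €4,070; credit = €9,600 − €4,070 = €5,530.
At €288,600 — 22% of the €19,500 excess over €269,100 is €4,290; credit = €9,600 − €4,290 = €5,310.
Lost: €5,530 − €5,310 = €220.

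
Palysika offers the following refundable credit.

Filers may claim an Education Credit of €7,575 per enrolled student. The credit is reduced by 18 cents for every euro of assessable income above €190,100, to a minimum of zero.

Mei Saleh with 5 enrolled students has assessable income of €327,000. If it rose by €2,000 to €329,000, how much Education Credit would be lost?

At €327,000 — base = 5 × €7,575 = €37,875. 18% of the €136,900 excess over €190,100 is €24,642; credit = €37,875 − €24,642 = €13,233.
At €329,000 — base = 5 × €7,575 = €37,875. 18% of the €138,900 excess over €190,100 is €25,002; credit = €37,875 − €25,002 = €12,873.
Lost: €13,233 − €12,873 = €360.

€360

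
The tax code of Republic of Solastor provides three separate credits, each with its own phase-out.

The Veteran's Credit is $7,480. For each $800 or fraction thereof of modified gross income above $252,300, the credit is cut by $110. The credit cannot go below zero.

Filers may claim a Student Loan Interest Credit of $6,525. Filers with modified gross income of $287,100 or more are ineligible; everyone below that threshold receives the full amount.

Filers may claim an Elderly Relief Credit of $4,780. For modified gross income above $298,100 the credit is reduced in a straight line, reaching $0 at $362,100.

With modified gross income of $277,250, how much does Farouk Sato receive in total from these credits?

$15,265

Veteran's Credit: income exceeds $252,300 by $24,950, which is 32 full-or-partial $800 increments; reduction = 32 × $110 = $3,520, leaving $3,960.
Student Loan Interest Credit: $277,250 is below the $287,100 cutoff, so the full $6,525 applies.
Elderly Relief Credit: $277,250 is at or below the $298,100 threshold, so the full $4,780 applies.
Total: $3,960 + $6,525 + $4,780 = $15,265.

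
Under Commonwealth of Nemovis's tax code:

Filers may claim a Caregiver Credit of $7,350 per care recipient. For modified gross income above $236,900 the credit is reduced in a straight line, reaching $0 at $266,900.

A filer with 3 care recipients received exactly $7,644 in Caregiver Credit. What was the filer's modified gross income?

Full credit = 3 × $7,350 = $22,050.
$7,644 is 7,644/22,050 of the full $22,050, so 14,406/22,050 of the $30,000 range has been used: income = $236,900 + $30,000 × 14,406/22,050 = $256,500.

$256,500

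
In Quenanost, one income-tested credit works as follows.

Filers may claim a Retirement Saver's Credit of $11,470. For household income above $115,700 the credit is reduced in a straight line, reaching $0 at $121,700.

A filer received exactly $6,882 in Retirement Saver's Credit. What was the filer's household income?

$118,100

$6,882 is 6,882/11,470 of the full $11,470, so 4,588/11,470 of the $6,000 range has been used: income = $115,700 + $6,000 × 4,588/11,470 = $118,100.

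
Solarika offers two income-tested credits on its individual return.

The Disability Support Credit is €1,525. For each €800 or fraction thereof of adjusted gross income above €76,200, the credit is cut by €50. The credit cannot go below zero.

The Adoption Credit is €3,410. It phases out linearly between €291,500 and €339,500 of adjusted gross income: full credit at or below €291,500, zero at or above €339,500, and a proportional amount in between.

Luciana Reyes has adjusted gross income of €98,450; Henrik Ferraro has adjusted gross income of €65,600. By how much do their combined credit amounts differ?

€1,400

Luciana (€98,450): Disability Support Credit: income exceeds €76,200 by €22,250, which is 28 full-or-partial €800 increments; reduction = 28 × €50 = €1,400, leaving €125. Adoption Credit: €98,450 is at or below the €291,500 threshold, so the full €3,410 applies. total €125 + €3,410 = €3,535
Henrik (€65,600): Disability Support Credit: €65,600 is at or below the €76,200 threshold, so the full €1,525 applies. Adoption Credit: €65,600 is at or below the €291,500 threshold, so the full €3,410 applies. total €1,525 + €3,410 = €4,935
Difference: |€3,535 − €4,935| = €1,400.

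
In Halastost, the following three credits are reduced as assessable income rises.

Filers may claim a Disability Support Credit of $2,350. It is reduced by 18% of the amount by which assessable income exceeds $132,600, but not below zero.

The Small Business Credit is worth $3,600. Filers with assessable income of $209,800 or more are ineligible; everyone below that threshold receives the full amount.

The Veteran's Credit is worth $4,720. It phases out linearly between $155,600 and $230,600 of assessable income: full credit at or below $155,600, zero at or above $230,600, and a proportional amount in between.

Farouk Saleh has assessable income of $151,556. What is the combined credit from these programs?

$8,320

Disability Support Credit: 18% of the $18,956 excess over $132,600 is $3,412.08 ≥ base, so the credit is $0.
Small Business Credit: $151,556 is below the $209,800 cutoff, so the full $3,600 applies.
Veteran's Credit: $151,556 is at or below the $155,600 threshold, so the full $4,720 applies.
Total: $0 + $3,600 + $4,720 = $8,320.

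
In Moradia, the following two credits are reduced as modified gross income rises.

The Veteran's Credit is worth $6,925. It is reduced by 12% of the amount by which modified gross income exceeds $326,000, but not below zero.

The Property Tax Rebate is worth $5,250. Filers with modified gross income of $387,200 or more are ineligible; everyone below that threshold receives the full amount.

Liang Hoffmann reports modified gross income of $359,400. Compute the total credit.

Veteran's Credit: 12% of the $33,400 excess over $326,000 is $4,008; credit = $6,925 − $4,008 = $2,917.
Property Tax Rebate: $359,400 is below the $387,200 cutoff, so the full $5,250 applies.
Total: $2,917 + $5,250 = $8,167.

$8,167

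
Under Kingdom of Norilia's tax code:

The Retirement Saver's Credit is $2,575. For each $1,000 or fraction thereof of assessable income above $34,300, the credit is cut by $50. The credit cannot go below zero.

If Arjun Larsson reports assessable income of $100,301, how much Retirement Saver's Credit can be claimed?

Retirement Saver's Credit: income exceeds $34,300 by $66,001 → 67 increments × $50 = $3,350 ≥ base, so the credit is $0.

$0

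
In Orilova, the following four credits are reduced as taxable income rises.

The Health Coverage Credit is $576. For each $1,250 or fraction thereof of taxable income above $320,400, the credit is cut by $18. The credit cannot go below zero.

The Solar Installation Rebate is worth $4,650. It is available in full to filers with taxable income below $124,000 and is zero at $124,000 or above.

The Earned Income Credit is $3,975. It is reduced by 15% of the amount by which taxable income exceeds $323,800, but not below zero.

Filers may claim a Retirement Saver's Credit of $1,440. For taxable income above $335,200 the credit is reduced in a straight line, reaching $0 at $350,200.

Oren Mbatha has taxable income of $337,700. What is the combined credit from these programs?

Health Coverage Credit: income exceeds $320,400 by $17,300, which is 14 full-or-partial $1,250 increments; reduction = 14 × $18 = $252, leaving $324.
Solar Installation Rebate: $337,700 meets or exceeds the $124,000 cutoff, so the credit is $0.
Earned Income Credit: 15% of the $13,900 excess over $323,800 is $2,085; credit = $3,975 − $2,085 = $1,890.
Retirement Saver's Credit: $337,700 is $2,500 into a $15,000 phase-out range, leaving 12,500/15,000 of the credit: $1,440 × 12,500/15,000 = $1,200.
Total: $324 + $0 + $1,890 + $1,200 = $3,414.

$3,414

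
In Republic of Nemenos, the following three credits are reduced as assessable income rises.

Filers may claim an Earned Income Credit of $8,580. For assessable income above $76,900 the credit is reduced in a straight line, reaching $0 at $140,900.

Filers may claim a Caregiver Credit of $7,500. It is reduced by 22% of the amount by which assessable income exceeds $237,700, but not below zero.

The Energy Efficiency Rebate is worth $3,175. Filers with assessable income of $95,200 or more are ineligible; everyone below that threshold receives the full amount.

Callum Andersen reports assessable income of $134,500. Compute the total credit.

$8,358

Earned Income Credit: $134,500 is $57,600 into a $64,000 phase-out range, leaving 6,400/64,000 of the credit: $8,580 × 6,400/64,000 = $858.
Caregiver Credit: $134,500 is at or below the $237,700 threshold, so the full $7,500 applies.
Energy Efficiency Rebate: $134,500 meets or exceeds the $95,200 cutoff, so the credit is $0.
Total: $858 + $7,500 + $0 = $8,358.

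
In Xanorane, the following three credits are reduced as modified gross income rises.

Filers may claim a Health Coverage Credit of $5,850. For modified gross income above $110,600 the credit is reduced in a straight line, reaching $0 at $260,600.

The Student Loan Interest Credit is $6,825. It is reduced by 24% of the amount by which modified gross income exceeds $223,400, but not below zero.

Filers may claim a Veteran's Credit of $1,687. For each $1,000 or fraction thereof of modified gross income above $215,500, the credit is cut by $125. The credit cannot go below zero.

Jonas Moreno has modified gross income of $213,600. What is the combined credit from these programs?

Health Coverage Credit: $213,600 is $103,000 into a $150,000 phase-out range, leaving 47,000/150,000 of the credit: $5,850 × 47,000/150,000 = $1,833.
Student Loan Interest Credit: $213,600 is at or below the $223,400 threshold, so the full $6,825 applies.
Veteran's Credit: $213,600 is at or below the $215,500 threshold, so the full $1,687 applies.
Total: $1,833 + $6,825 + $1,687 = $10,345.

$10,345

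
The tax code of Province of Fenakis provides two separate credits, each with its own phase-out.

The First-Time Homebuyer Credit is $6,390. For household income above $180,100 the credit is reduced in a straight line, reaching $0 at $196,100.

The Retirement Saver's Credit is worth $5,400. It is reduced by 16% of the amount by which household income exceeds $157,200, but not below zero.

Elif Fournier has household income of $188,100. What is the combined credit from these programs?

First-Time Homebuyer Credit: $188,100 is $8,000 into a $16,000 phase-out range, leaving 8,000/16,000 of the credit: $6,390 × 8,000/16,000 = $3,195.
Retirement Saver's Credit: 16% of the $30,900 excess over $157,200 is $4,944; credit = $5,400 − $4,944 = $456.
Total: $3,195 + $456 = $3,651.

$3,651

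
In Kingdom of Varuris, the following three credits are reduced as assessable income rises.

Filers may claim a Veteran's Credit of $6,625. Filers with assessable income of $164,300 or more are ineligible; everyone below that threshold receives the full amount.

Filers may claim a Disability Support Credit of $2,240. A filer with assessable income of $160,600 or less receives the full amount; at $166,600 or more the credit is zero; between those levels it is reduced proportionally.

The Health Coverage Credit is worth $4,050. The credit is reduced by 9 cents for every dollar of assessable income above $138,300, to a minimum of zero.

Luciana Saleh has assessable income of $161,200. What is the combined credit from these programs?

$10,630

Veteran's Credit: $161,200 is below the $164,300 cutoff, so the full $6,625 applies.
Disability Support Credit: $161,200 is $600 into a $6,000 phase-out range, leaving 5,400/6,000 of the credit: $2,240 × 5,400/6,000 = $2,016.
Health Coverage Credit: 9% of the $22,900 excess over $138,300 is $2,061; credit = $4,050 − $2,061 = $1,989.
Total: $6,625 + $2,016 + $1,989 = $10,630.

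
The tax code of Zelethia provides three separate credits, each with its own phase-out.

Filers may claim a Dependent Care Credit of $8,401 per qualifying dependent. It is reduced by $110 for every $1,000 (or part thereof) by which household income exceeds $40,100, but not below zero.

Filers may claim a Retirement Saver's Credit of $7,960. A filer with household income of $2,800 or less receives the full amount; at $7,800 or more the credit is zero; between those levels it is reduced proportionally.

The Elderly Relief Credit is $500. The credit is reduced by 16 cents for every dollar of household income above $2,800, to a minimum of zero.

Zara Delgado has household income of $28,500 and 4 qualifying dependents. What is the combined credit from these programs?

$33,604

Dependent Care Credit: base = 4 × $8,401 = $33,604. $28,500 is at or below the $40,100 threshold, so the full $33,604 applies.
Retirement Saver's Credit: $28,500 is at or above $7,800, so the credit is $0.
Elderly Relief Credit: 16% of the $25,700 excess over $2,800 is $4,112 ≥ base, so the credit is $0.
Total: $33,604 + $0 + $0 = $33,604.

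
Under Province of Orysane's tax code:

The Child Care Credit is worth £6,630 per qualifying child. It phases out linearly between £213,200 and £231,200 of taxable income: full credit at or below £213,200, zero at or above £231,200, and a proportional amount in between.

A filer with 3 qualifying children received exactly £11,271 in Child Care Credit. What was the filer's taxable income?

£221,000

Full credit = 3 × £6,630 = £19,890.
£11,271 is 11,271/19,890 of the full £19,890, so 8,619/19,890 of the £18,000 range has been used: income = £213,200 + £18,000 × 8,619/19,890 = £221,000.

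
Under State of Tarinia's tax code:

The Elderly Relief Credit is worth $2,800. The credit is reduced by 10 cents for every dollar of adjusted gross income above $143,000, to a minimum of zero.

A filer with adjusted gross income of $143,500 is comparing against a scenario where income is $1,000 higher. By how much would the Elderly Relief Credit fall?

$100

At $143,500 — 10% of the $500 excess over $143,000 is $50; credit = $2,800 − $50 = $2,750.
At $144,500 — 10% of the $1,500 excess over $143,000 is $150; credit = $2,800 − $150 = $2,650.
Lost: $2,750 − $2,650 = $100.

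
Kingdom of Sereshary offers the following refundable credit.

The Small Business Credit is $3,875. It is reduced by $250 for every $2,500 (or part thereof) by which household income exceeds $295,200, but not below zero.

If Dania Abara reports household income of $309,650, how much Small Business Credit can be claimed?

$2,375

Small Business Credit: income exceeds $295,200 by $14,450, which is 6 full-or-partial $2,500 increments; reduction = 6 × $250 = $1,500, leaving $2,375.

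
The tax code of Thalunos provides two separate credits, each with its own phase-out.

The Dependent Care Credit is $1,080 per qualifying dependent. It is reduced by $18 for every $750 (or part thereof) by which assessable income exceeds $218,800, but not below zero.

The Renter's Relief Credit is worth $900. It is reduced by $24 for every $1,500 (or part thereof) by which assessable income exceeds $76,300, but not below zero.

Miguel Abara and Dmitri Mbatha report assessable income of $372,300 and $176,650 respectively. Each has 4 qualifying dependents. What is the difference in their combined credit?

$3,690

Miguel ($372,300): Dependent Care Credit: base = 4 × $1,080 = $4,320. income exceeds $218,800 by $153,500, which is 205 full-or-partial $750 increments; reduction = 205 × $18 = $3,690, leaving $630. Renter's Relief Credit: income exceeds $76,300 by $296,000 → 198 increments × $24 = $4,752 ≥ base, so the credit is $0. total $630 + $0 = $630
Dmitri ($176,650): Dependent Care Credit: base = 4 × $1,080 = $4,320. $176,650 is at or below the $218,800 threshold, so the full $4,320 applies. Renter's Relief Credit: income exceeds $76,300 by $100,350 → 67 increments × $24 = $1,608 ≥ base, so the credit is $0. total $4,320 + $0 = $4,320
Difference: |$630 − $4,320| = $3,690.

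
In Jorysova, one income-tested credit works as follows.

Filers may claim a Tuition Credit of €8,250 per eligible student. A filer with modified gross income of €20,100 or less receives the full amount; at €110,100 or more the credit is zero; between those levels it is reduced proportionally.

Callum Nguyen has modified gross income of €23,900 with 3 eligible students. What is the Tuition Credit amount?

Tuition Credit: base = 3 × €8,250 = €24,750. €23,900 is €3,800 into a €90,000 phase-out range, leaving 86,200/90,000 of the credit: €24,750 × 86,200/90,000 = €23,705.

€23,705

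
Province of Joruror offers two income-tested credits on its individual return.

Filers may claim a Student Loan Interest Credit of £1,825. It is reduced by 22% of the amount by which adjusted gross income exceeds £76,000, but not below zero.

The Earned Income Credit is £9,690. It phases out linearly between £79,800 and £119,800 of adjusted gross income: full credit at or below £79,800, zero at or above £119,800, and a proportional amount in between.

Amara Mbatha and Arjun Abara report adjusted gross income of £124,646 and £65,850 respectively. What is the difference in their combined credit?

£11,515

Amara (£124,646): Student Loan Interest Credit: 22% of the £48,646 excess over £76,000 is £10,702.12 ≥ base, so the credit is £0. Earned Income Credit: £124,646 is at or above £119,800, so the credit is £0. total £0 + £0 = £0
Arjun (£65,850): Student Loan Interest Credit: £65,850 is at or below the £76,000 threshold, so the full £1,825 applies. Earned Income Credit: £65,850 is at or below the £79,800 threshold, so the full £9,690 applies. total £1,825 + £9,690 = £11,515
Difference: |£0 − £11,515| = £11,515.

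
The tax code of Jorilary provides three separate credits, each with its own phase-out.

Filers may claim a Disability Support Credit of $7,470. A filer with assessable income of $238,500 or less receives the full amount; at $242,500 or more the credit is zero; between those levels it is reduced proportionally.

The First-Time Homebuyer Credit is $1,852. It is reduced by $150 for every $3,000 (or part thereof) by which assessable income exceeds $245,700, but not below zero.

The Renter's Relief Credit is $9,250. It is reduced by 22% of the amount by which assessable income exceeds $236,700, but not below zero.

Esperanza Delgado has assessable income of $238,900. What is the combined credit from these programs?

$17,341

Disability Support Credit: $238,900 is $400 into a $4,000 phase-out range, leaving 3,600/4,000 of the credit: $7,470 × 3,600/4,000 = $6,723.
First-Time Homebuyer Credit: $238,900 is at or below the $245,700 threshold, so the full $1,852 applies.
Renter's Relief Credit: 22% of the $2,200 excess over $236,700 is $484; credit = $9,250 − $484 = $8,766.
Total: $6,723 + $1,852 + $8,766 = $17,341.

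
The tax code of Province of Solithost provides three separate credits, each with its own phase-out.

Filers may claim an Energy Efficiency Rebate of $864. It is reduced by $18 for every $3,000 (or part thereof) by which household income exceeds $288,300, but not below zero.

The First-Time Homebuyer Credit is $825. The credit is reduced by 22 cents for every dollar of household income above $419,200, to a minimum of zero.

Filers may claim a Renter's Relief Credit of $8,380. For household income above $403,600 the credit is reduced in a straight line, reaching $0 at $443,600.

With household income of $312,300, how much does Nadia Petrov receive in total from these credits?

$9,925

Energy Efficiency Rebate: income exceeds $288,300 by $24,000, which is 8 full-or-partial $3,000 increments; reduction = 8 × $18 = $144, leaving $720.
First-Time Homebuyer Credit: $312,300 is at or below the $419,200 threshold, so the full $825 applies.
Renter's Relief Credit: $312,300 is at or below the $403,600 threshold, so the full $8,380 applies.
Total: $720 + $825 + $8,380 = $9,925.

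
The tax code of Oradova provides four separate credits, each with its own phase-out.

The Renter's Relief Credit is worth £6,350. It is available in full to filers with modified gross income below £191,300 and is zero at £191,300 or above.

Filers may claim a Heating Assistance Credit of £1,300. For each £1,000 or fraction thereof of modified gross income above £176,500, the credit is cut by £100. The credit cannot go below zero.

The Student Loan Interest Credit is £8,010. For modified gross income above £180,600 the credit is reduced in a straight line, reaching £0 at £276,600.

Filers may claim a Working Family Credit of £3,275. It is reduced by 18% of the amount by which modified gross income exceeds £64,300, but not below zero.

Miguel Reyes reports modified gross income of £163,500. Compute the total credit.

£15,660

Renter's Relief Credit: £163,500 is below the £191,300 cutoff, so the full £6,350 applies.
Heating Assistance Credit: £163,500 is at or below the £176,500 threshold, so the full £1,300 applies.
Student Loan Interest Credit: £163,500 is at or below the £180,600 threshold, so the full £8,010 applies.
Working Family Credit: 18% of the £99,200 excess over £64,300 is £17,856 ≥ base, so the credit is £0.
Total: £6,350 + £1,300 + £8,010 + £0 = £15,660.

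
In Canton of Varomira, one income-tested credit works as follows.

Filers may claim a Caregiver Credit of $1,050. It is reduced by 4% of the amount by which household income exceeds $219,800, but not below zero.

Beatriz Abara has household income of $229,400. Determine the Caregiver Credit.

Caregiver Credit: 4% of the $9,600 excess over $219,800 is $384; credit = $1,050 − $384 = $666.

$666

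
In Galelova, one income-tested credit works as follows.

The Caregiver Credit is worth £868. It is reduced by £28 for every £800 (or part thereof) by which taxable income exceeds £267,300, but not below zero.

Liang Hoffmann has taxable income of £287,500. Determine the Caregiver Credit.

Caregiver Credit: income exceeds £267,300 by £20,200, which is 26 full-or-partial £800 increments; reduction = 26 × £28 = £728, leaving £140.

£140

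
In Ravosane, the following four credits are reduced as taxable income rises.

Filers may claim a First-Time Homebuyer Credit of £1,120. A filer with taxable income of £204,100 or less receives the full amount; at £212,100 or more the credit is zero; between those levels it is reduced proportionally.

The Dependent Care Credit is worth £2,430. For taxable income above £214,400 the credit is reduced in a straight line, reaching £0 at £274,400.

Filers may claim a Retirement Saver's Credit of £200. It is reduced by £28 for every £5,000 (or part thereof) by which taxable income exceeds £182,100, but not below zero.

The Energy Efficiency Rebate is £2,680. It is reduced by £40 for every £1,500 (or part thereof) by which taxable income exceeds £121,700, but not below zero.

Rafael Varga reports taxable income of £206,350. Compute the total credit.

First-Time Homebuyer Credit: £206,350 is £2,250 into a £8,000 phase-out range, leaving 5,750/8,000 of the credit: £1,120 × 5,750/8,000 = £805.
Dependent Care Credit: £206,350 is at or below the £214,400 threshold, so the full £2,430 applies.
Retirement Saver's Credit: income exceeds £182,100 by £24,250, which is 5 full-or-partial £5,000 increments; reduction = 5 × £28 = £140, leaving £60.
Energy Efficiency Rebate: income exceeds £121,700 by £84,650, which is 57 full-or-partial £1,500 increments; reduction = 57 × £40 = £2,280, leaving £400.
Total: £805 + £2,430 + £60 + £400 = £3,695.

£3,695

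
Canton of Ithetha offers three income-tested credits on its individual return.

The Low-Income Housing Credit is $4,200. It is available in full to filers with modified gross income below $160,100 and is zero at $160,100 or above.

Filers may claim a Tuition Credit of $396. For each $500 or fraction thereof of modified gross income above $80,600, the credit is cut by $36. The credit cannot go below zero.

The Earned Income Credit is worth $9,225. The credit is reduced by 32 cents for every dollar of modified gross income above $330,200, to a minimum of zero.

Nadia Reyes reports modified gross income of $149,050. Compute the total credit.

Low-Income Housing Credit: $149,050 is below the $160,100 cutoff, so the full $4,200 applies.
Tuition Credit: income exceeds $80,600 by $68,450 → 137 increments × $36 = $4,932 ≥ base, so the credit is $0.
Earned Income Credit: $149,050 is at or below the $330,200 threshold, so the full $9,225 applies.
Total: $4,200 + $0 + $9,225 = $13,425.

$13,425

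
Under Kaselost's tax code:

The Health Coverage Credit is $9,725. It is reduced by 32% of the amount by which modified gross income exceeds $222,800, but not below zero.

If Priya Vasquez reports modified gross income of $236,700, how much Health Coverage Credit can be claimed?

Health Coverage Credit: 32% of the $13,900 excess over $222,800 is $4,448; credit = $9,725 − $4,448 = $5,277.

$5,277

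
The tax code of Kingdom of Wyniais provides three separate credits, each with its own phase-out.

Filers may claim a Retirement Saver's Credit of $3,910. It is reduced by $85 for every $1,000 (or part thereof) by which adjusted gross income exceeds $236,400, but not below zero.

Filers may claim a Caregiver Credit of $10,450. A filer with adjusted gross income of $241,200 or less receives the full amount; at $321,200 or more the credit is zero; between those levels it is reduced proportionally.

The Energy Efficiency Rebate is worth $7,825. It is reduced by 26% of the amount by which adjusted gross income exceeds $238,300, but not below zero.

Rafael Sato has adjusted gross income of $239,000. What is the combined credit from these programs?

Retirement Saver's Credit: income exceeds $236,400 by $2,600, which is 3 full-or-partial $1,000 increments; reduction = 3 × $85 = $255, leaving $3,655.
Caregiver Credit: $239,000 is at or below the $241,200 threshold, so the full $10,450 applies.
Energy Efficiency Rebate: 26% of the $700 excess over $238,300 is $182; credit = $7,825 − $182 = $7,643.
Total: $3,655 + $10,450 + $7,643 = $21,748.

$21,748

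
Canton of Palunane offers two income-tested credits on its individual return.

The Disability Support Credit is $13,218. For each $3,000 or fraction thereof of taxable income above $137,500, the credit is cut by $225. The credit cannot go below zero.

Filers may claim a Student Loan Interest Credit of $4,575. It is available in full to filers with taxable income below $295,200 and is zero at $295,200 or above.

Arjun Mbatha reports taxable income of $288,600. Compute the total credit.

Disability Support Credit: income exceeds $137,500 by $151,100, which is 51 full-or-partial $3,000 increments; reduction = 51 × $225 = $11,475, leaving $1,743.
Student Loan Interest Credit: $288,600 is below the $295,200 cutoff, so the full $4,575 applies.
Total: $1,743 + $4,575 = $6,318.

$6,318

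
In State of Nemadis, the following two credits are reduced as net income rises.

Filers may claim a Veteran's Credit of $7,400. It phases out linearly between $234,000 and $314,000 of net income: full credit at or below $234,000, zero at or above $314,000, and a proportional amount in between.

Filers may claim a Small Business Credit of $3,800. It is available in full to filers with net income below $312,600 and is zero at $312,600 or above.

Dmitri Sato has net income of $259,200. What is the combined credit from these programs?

$8,869

Veteran's Credit: $259,200 is $25,200 into a $80,000 phase-out range, leaving 54,800/80,000 of the credit: $7,400 × 54,800/80,000 = $5,069.
Small Business Credit: $259,200 is below the $312,600 cutoff, so the full $3,800 applies.
Total: $5,069 + $3,800 = $8,869.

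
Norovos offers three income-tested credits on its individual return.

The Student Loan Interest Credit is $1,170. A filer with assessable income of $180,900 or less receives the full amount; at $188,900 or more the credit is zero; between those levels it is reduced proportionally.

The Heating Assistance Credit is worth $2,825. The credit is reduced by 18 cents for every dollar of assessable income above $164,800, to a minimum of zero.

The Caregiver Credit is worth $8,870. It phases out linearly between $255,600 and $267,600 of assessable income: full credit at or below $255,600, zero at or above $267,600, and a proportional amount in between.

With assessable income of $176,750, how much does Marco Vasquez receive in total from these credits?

$10,714

Student Loan Interest Credit: $176,750 is at or below the $180,900 threshold, so the full $1,170 applies.
Heating Assistance Credit: 18% of the $11,950 excess over $164,800 is $2,151; credit = $2,825 − $2,151 = $674.
Caregiver Credit: $176,750 is at or below the $255,600 threshold, so the full $8,870 applies.
Total: $1,170 + $674 + $8,870 = $10,714.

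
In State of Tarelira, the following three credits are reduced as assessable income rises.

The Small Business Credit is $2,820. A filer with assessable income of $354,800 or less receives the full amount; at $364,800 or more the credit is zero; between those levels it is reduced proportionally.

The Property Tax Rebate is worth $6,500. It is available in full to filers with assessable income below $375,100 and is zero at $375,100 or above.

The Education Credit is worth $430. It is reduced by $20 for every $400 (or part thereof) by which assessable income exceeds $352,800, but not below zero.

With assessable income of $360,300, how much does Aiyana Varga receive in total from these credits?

Small Business Credit: $360,300 is $5,500 into a $10,000 phase-out range, leaving 4,500/10,000 of the credit: $2,820 × 4,500/10,000 = $1,269.
Property Tax Rebate: $360,300 is below the $375,100 cutoff, so the full $6,500 applies.
Education Credit: income exceeds $352,800 by $7,500, which is 19 full-or-partial $400 increments; reduction = 19 × $20 = $380, leaving $50.
Total: $1,269 + $6,500 + $50 = $7,819.

$7,819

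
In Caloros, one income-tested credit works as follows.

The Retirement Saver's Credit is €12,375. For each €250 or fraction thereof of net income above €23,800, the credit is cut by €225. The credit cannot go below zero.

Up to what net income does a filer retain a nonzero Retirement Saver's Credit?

€37,300

After 54 increments the reduction is 54 × €225 = €12,150, leaving €225; one more increment wipes it out. Increment 54 ends at excess 54 × €250 = €13,500, so the highest qualifying income is €23,800 + €13,500 = €37,300.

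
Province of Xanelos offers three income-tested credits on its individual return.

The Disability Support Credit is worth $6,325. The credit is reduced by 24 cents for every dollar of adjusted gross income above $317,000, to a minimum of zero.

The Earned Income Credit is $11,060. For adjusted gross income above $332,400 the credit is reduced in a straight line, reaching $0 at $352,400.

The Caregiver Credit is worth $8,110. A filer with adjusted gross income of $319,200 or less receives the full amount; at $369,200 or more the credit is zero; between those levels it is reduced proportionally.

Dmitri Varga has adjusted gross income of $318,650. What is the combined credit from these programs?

$25,099

Disability Support Credit: 24% of the $1,650 excess over $317,000 is $396; credit = $6,325 − $396 = $5,929.
Earned Income Credit: $318,650 is at or below the $332,400 threshold, so the full $11,060 applies.
Caregiver Credit: $318,650 is at or below the $319,200 threshold, so the full $8,110 applies.
Total: $5,929 + $11,060 + $8,110 = $25,099.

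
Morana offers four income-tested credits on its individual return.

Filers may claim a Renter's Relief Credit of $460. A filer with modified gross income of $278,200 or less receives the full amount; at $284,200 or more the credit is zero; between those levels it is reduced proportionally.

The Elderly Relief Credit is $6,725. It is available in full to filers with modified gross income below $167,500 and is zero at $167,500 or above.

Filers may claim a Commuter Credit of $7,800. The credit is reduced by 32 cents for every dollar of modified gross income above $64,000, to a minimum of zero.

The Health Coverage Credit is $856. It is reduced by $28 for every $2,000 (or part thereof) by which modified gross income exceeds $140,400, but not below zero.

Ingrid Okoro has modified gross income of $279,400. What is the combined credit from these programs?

$368

Renter's Relief Credit: $279,400 is $1,200 into a $6,000 phase-out range, leaving 4,800/6,000 of the credit: $460 × 4,800/6,000 = $368.
Elderly Relief Credit: $279,400 meets or exceeds the $167,500 cutoff, so the credit is $0.
Commuter Credit: 32% of the $215,400 excess over $64,000 is $68,928 ≥ base, so the credit is $0.
Health Coverage Credit: income exceeds $140,400 by $139,000 → 70 increments × $28 = $1,960 ≥ base, so the credit is $0.
Total: $368 + $0 + $0 + $0 = $368.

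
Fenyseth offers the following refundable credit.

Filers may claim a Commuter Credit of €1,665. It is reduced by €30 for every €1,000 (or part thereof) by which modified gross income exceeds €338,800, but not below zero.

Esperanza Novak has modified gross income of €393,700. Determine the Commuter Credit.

Commuter Credit: income exceeds €338,800 by €54,900, which is 55 full-or-partial €1,000 increments; reduction = 55 × €30 = €1,650, leaving €15.

€15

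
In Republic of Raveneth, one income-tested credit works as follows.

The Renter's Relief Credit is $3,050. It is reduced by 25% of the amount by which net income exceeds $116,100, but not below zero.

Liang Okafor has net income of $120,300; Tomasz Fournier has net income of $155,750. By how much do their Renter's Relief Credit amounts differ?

Liang ($120,300): Renter's Relief Credit: 25% of the $4,200 excess over $116,100 is $1,050; credit = $3,050 − $1,050 = $2,000.
Tomasz ($155,750): Renter's Relief Credit: 25% of the $39,650 excess over $116,100 is $9,912.50 ≥ base, so the credit is $0.
Difference: |$2,000 − $0| = $2,000.

$2,000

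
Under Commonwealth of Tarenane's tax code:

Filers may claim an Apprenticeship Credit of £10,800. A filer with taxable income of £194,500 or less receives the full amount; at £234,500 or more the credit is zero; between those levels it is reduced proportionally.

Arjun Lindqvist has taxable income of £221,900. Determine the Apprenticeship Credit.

Apprenticeship Credit: £221,900 is £27,400 into a £40,000 phase-out range, leaving 12,600/40,000 of the credit: £10,800 × 12,600/40,000 = £3,402.

£3,402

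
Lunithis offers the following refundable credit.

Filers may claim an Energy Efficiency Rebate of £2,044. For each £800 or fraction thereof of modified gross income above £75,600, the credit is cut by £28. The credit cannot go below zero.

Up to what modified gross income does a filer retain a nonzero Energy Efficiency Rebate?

£133,200

After 72 increments the reduction is 72 × £28 = £2,016, leaving £28; one more increment wipes it out. Increment 72 ends at excess 72 × £800 = £57,600, so the highest qualifying income is £75,600 + £57,600 = £133,200.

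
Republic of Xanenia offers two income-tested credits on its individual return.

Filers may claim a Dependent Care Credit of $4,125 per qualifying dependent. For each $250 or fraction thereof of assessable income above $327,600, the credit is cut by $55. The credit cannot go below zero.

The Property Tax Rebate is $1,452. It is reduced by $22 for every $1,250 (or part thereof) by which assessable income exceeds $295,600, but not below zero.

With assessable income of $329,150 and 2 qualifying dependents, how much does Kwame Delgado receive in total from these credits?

$8,723

Dependent Care Credit: base = 2 × $4,125 = $8,250. income exceeds $327,600 by $1,550, which is 7 full-or-partial $250 increments; reduction = 7 × $55 = $385, leaving $7,865.
Property Tax Rebate: income exceeds $295,600 by $33,550, which is 27 full-or-partial $1,250 increments; reduction = 27 × $22 = $594, leaving $858.
Total: $7,865 + $858 = $8,723.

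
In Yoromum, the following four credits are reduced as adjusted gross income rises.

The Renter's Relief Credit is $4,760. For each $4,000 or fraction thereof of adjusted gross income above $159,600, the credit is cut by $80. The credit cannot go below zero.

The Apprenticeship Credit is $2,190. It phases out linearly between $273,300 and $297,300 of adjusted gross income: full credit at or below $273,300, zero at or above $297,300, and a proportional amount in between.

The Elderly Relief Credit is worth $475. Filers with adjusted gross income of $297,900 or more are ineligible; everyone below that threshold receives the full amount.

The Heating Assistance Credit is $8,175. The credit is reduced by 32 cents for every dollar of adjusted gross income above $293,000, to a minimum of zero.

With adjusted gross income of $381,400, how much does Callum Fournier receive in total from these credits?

Renter's Relief Credit: income exceeds $159,600 by $221,800, which is 56 full-or-partial $4,000 increments; reduction = 56 × $80 = $4,480, leaving $280.
Apprenticeship Credit: $381,400 is at or above $297,300, so the credit is $0.
Elderly Relief Credit: $381,400 meets or exceeds the $297,900 cutoff, so the credit is $0.
Heating Assistance Credit: 32% of the $88,400 excess over $293,000 is $28,288 ≥ base, so the credit is $0.
Total: $280 + $0 + $0 + $0 = $280.

$280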